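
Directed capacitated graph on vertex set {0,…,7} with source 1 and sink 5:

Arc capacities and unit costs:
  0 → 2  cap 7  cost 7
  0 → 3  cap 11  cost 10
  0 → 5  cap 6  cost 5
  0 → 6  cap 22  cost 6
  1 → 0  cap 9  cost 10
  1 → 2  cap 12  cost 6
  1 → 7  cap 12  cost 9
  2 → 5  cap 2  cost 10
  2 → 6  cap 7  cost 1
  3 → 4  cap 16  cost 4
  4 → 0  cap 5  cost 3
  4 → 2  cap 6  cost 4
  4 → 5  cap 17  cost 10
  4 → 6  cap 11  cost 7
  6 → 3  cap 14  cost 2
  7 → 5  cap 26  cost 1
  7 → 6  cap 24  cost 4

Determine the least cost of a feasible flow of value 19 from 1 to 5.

shortest-cost path #1: 1→7→5 push 12 @ unit cost 10 (adds 120)
shortest-cost path #2: 1→0→5 push 6 @ unit cost 15 (adds 90)
shortest-cost path #3: 1→2→5 push 1 @ unit cost 16 (adds 16)
total cost = 226

Minimum cost for 19 units: 226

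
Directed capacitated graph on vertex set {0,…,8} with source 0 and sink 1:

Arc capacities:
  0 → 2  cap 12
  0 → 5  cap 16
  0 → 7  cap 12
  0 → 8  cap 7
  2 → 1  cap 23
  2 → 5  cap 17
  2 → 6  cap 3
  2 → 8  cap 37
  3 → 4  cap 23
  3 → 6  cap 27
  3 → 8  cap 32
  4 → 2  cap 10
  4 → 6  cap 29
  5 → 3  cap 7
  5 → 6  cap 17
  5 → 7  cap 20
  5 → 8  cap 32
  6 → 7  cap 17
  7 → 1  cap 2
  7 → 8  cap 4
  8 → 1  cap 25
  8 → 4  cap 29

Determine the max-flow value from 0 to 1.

augment #1: 0→2→1 bottleneck 12, total now 12
augment #2: 0→7→1 bottleneck 2, total now 14
augment #3: 0→8→1 bottleneck 7, total now 21
augment #4: 0→5→8→1 bottleneck 16, total now 37
augment #5: 0→7→8→1 bottleneck 2, total now 39
augment #6: 0→7→8→4→2→1 bottleneck 2, total now 41

Maximum flow value: 41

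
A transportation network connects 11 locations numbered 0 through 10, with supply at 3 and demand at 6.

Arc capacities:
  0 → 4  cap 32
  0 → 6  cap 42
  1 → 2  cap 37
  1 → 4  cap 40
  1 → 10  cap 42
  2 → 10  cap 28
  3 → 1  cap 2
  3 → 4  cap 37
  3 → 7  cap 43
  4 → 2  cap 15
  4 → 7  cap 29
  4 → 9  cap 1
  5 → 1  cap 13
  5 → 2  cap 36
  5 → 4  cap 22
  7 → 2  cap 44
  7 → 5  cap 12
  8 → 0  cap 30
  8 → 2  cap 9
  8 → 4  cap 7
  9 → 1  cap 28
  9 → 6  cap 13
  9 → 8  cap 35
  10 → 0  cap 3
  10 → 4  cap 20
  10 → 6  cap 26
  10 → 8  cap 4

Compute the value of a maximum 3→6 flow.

augment #1: 3→1→10→6 bottleneck 2, total now 2
augment #2: 3→4→9→6 bottleneck 1, total now 3
augment #3: 3→4→2→10→6 bottleneck 15, total now 18
augment #4: 3→7→2→10→6 bottleneck 9, total now 27
augment #5: 3→7→2→10→0→6 bottleneck 3, total now 30
augment #6: 3→7→2→10→8→0→6 bottleneck 1, total now 31
augment #7: 3→7→5→1→10→8→0→6 bottleneck 3, total now 34

Maximum flow value: 34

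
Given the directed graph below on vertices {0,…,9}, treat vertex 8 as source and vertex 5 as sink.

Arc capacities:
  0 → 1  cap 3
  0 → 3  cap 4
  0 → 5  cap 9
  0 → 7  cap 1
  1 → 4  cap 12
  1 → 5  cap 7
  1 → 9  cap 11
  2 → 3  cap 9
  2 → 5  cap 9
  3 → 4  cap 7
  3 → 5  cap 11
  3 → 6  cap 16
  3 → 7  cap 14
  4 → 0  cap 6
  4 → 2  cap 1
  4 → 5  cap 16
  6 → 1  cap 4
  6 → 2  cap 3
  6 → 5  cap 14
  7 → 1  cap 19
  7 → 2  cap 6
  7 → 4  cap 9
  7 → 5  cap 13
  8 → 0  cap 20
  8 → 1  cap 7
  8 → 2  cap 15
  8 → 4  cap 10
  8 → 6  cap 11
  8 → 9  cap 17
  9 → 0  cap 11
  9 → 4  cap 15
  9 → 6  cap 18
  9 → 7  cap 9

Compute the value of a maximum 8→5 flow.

Maximum flow value: 77

augment #1: 8→0→5 bottleneck 9, total now 9
augment #2: 8→1→5 bottleneck 7, total now 16
augment #3: 8→2→5 bottleneck 9, total now 25
augment #4: 8→4→5 bottleneck 10, total now 35
augment #5: 8→6→5 bottleneck 11, total now 46
augment #6: 8→0→3→5 bottleneck 4, total now 50
augment #7: 8→0→7→5 bottleneck 1, total now 51
augment #8: 8→2→3→5 bottleneck 6, total now 57
augment #9: 8→9→4→5 bottleneck 6, total now 63
augment #10: 8→9→6→5 bottleneck 3, total now 66
augment #11: 8→9→7→5 bottleneck 8, total now 74
augment #12: 8→0→1→9→7→5 bottleneck 1, total now 75
augment #13: 8→0→1→4→2→3→5 bottleneck 1, total now 76
augment #14: 8→0→1→9→6→2→3→7→5 bottleneck 1, total now 77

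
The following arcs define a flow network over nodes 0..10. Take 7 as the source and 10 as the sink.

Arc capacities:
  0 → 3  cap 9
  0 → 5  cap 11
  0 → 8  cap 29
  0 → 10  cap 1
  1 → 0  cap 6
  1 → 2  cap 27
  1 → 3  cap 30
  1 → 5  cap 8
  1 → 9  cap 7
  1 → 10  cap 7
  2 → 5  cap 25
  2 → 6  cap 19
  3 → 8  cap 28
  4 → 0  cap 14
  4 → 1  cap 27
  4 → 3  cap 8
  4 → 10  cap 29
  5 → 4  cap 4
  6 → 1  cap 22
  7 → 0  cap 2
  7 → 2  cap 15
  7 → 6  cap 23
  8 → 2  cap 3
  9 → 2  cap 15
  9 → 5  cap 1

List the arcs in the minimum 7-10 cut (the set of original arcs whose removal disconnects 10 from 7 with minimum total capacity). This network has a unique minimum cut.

augment #1: 7→0→10 push 1
augment #2: 7→6→1→10 push 7
augment #3: 7→0→5→4→10 push 1
augment #4: 7→2→5→4→10 push 3
max flow = 12; residual-reachable set from 7 gives S-side
cut edges (S→T): {(0,10), (1,10), (5,4)} total cap 12

Min-cut arcs: {(0,10), (1,10), (5,4)} (total capacity 12)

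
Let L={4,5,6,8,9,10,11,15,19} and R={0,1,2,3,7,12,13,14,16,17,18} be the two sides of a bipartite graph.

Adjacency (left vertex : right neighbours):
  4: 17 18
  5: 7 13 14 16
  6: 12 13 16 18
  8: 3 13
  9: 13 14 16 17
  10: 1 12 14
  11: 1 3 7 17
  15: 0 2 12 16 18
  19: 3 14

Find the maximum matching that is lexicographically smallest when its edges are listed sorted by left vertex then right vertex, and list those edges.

Lex-smallest maximum matching: {(4,17), (5,7), (6,12), (8,13), (9,16), (10,1), (11,3), (15,0), (19,14)}

|M| = 9 (so the lex-smallest maximum matching has 9 edges)
process left vertices in ascending order; for each, take the smallest-labelled available neighbour that still permits 9 edges overall, or leave it unmatched if none does
lex-smallest matching: {4-17, 5-7, 6-12, 8-13, 9-16, 10-1, 11-3, 15-0, 19-14}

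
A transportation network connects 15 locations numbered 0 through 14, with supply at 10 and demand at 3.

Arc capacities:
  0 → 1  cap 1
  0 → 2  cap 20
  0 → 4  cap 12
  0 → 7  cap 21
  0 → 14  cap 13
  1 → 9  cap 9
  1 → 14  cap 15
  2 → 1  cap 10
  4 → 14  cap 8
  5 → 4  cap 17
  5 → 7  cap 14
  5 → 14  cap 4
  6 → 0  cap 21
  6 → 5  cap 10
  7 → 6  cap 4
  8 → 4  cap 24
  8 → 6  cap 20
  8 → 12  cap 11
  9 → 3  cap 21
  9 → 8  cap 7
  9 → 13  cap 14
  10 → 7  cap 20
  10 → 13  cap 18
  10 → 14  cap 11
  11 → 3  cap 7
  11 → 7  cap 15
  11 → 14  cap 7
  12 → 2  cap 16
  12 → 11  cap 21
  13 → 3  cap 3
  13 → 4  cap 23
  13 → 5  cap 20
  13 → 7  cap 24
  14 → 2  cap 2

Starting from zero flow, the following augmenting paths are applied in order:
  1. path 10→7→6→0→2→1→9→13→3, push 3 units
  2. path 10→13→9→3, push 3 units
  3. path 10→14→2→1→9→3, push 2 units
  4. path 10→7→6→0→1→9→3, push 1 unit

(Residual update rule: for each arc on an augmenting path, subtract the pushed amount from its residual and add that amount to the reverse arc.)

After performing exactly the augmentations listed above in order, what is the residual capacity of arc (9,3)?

after path 1 (10→7→6→0→2→1→9→13→3, push 3): res(9,3)=21
after path 2 (10→13→9→3, push 3): res(9,3)=18
after path 3 (10→14→2→1→9→3, push 2): res(9,3)=16
after path 4 (10→7→6→0→1→9→3, push 1): res(9,3)=15

Residual capacity of (9,3): 15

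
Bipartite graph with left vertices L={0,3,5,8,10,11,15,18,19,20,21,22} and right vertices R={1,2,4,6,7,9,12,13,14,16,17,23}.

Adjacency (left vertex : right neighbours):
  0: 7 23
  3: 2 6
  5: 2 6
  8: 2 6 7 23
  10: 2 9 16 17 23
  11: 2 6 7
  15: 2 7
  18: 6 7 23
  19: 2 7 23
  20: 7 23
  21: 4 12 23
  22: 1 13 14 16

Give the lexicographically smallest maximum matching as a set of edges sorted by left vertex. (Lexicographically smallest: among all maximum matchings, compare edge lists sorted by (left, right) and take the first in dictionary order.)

Lex-smallest maximum matching: {(0,7), (3,2), (5,6), (8,23), (10,9), (21,4), (22,1)}

|M| = 7 (so the lex-smallest maximum matching has 7 edges)
process left vertices in ascending order; for each, take the smallest-labelled available neighbour that still permits 7 edges overall, or leave it unmatched if none does
lex-smallest matching: {0-7, 3-2, 5-6, 8-23, 10-9, 21-4, 22-1}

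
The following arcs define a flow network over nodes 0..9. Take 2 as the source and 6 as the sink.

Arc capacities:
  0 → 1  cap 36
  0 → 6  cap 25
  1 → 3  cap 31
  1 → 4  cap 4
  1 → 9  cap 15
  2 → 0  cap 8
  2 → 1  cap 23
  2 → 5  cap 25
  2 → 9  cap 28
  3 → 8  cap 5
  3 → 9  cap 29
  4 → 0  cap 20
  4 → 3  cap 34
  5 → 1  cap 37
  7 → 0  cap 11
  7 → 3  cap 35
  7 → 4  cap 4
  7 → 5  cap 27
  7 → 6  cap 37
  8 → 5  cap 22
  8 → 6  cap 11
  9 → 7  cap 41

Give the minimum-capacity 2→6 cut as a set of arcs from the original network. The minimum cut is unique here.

augment #1: 2→0→6 push 8
augment #2: 2→9→7→6 push 28
augment #3: 2→1→3→8→6 push 5
augment #4: 2→1→4→0→6 push 4
augment #5: 2→1→9→7→6 push 9
augment #6: 2→1→9→7→0→6 push 4
max flow = 58; residual-reachable set from 2 gives S-side
cut edges (S→T): {(1,4), (2,0), (3,8), (9,7)} total cap 58

Min-cut arcs: {(1,4), (2,0), (3,8), (9,7)} (total capacity 58)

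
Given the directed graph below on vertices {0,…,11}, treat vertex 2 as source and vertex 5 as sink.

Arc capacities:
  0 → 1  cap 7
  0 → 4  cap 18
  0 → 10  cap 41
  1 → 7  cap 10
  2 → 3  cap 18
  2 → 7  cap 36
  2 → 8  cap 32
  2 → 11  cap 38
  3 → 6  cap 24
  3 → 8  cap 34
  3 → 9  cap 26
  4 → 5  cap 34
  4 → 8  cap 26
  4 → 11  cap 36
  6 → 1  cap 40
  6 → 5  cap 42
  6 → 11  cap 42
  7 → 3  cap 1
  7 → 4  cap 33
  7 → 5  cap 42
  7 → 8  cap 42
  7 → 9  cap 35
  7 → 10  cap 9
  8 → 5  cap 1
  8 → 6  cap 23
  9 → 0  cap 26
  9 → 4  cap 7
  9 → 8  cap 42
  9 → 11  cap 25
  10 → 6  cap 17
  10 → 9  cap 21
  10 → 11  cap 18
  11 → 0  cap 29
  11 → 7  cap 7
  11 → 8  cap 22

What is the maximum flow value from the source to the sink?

augment #1: 2→7→5 bottleneck 36, total now 36
augment #2: 2→8→5 bottleneck 1, total now 37
augment #3: 2→3→6→5 bottleneck 18, total now 55
augment #4: 2→8→6→5 bottleneck 23, total now 78
augment #5: 2→11→7→5 bottleneck 6, total now 84
augment #6: 2→11→0→4→5 bottleneck 18, total now 102
augment #7: 2→11→7→4→5 bottleneck 1, total now 103
augment #8: 2→11→0→10→6→5 bottleneck 1, total now 104
augment #9: 2→11→0→1→7→4→5 bottleneck 7, total now 111
augment #10: 2→11→0→10→9→4→5 bottleneck 3, total now 114

Maximum flow value: 114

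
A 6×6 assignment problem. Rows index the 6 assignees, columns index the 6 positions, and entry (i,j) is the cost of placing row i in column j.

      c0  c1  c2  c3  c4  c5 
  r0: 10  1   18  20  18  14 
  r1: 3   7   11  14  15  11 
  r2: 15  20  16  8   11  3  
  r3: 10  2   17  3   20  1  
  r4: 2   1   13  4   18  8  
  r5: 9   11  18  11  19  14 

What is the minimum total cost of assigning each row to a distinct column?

one of 2 optimal assignments: row0→col1 (cost 1), row1→col2 (cost 11), row2→col4 (cost 11), row3→col5 (cost 1), row4→col0 (cost 2), row5→col3 (cost 11)
total = 1 + 11 + 11 + 1 + 2 + 11 = 37

Minimum assignment cost: 37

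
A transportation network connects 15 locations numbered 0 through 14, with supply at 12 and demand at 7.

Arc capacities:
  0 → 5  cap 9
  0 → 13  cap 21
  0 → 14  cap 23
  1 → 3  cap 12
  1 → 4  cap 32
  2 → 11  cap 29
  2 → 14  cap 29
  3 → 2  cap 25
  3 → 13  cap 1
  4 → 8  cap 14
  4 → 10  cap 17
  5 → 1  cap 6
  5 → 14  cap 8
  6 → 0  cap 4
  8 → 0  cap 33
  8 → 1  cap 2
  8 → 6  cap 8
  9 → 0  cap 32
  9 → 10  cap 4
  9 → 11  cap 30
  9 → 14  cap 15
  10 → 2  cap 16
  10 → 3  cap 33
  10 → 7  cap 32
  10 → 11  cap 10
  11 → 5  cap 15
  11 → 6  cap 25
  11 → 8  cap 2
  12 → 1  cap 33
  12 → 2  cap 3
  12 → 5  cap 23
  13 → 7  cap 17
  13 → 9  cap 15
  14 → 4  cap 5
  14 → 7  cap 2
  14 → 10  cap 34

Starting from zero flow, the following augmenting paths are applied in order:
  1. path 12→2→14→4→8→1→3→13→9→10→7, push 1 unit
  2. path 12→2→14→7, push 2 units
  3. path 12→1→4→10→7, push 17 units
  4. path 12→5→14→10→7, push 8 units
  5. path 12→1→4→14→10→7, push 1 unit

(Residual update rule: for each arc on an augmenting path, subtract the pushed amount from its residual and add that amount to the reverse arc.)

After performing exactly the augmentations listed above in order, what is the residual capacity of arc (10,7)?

after path 1 (12→2→14→4→8→1→3→13→9→10→7, push 1): res(10,7)=31
after path 2 (12→2→14→7, push 2): res(10,7)=31
after path 3 (12→1→4→10→7, push 17): res(10,7)=14
after path 4 (12→5→14→10→7, push 8): res(10,7)=6
after path 5 (12→1→4→14→10→7, push 1): res(10,7)=5

Residual capacity of (10,7): 5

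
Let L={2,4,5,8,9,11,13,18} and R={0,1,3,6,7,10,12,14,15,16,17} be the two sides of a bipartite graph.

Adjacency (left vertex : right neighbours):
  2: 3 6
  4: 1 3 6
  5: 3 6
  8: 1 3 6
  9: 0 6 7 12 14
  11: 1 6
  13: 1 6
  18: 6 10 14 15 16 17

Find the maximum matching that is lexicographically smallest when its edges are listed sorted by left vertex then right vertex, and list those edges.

Lex-smallest maximum matching: {(2,3), (4,1), (5,6), (9,0), (18,10)}

|M| = 5 (so the lex-smallest maximum matching has 5 edges)
process left vertices in ascending order; for each, take the smallest-labelled available neighbour that still permits 5 edges overall, or leave it unmatched if none does
lex-smallest matching: {2-3, 4-1, 5-6, 9-0, 18-10}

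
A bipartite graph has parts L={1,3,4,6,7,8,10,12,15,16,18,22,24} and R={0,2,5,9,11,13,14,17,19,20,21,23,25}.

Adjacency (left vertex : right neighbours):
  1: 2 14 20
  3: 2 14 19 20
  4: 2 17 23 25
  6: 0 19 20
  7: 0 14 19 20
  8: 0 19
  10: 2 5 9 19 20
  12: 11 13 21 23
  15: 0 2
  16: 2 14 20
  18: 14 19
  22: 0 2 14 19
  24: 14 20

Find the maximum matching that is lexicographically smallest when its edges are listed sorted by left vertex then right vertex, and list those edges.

Lex-smallest maximum matching: {(1,2), (3,14), (4,17), (6,0), (7,19), (10,5), (12,11), (16,20)}

|M| = 8 (so the lex-smallest maximum matching has 8 edges)
process left vertices in ascending order; for each, take the smallest-labelled available neighbour that still permits 8 edges overall, or leave it unmatched if none does
lex-smallest matching: {1-2, 3-14, 4-17, 6-0, 7-19, 10-5, 12-11, 16-20}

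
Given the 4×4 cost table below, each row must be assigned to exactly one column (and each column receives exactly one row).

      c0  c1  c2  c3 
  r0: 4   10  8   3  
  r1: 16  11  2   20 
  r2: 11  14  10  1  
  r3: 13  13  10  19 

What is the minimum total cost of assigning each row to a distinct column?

Minimum assignment cost: 20

optimal assignment: row0→col0 (cost 4), row1→col2 (cost 2), row2→col3 (cost 1), row3→col1 (cost 13)
total = 4 + 2 + 1 + 13 = 20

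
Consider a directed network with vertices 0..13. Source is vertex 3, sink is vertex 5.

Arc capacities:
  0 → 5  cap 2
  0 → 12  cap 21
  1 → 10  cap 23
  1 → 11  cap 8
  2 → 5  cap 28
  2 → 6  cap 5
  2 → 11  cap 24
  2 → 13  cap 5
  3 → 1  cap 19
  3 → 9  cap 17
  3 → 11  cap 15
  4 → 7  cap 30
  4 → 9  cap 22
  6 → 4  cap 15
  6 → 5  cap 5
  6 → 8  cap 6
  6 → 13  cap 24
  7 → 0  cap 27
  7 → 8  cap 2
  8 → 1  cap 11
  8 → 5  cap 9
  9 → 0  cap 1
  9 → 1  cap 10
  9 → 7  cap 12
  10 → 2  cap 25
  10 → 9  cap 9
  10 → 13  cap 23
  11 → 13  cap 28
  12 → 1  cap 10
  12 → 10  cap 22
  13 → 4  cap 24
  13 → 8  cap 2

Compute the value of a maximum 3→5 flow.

augment #1: 3→9→0→5 bottleneck 1, total now 1
augment #2: 3→1→10→2→5 bottleneck 19, total now 20
augment #3: 3→9→7→0→5 bottleneck 1, total now 21
augment #4: 3→9→7→8→5 bottleneck 2, total now 23
augment #5: 3→11→13→8→5 bottleneck 2, total now 25
augment #6: 3→9→1→10→2→5 bottleneck 4, total now 29
augment #7: 3→9→7→0→12→10→2→5 bottleneck 2, total now 31

Maximum flow value: 31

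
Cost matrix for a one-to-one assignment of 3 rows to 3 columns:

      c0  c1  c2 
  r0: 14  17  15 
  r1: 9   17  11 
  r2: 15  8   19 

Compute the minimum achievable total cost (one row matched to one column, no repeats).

Minimum assignment cost: 32

optimal assignment: row0→col2 (cost 15), row1→col0 (cost 9), row2→col1 (cost 8)
total = 15 + 9 + 8 = 32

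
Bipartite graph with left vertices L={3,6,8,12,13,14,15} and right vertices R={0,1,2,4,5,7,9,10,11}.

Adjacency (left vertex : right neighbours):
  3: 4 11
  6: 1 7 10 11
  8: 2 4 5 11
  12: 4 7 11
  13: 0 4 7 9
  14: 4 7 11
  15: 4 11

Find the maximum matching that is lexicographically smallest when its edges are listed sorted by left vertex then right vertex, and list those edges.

|M| = 6 (so the lex-smallest maximum matching has 6 edges)
process left vertices in ascending order; for each, take the smallest-labelled available neighbour that still permits 6 edges overall, or leave it unmatched if none does
lex-smallest matching: {3-4, 6-1, 8-2, 12-7, 13-0, 14-11}

Lex-smallest maximum matching: {(3,4), (6,1), (8,2), (12,7), (13,0), (14,11)}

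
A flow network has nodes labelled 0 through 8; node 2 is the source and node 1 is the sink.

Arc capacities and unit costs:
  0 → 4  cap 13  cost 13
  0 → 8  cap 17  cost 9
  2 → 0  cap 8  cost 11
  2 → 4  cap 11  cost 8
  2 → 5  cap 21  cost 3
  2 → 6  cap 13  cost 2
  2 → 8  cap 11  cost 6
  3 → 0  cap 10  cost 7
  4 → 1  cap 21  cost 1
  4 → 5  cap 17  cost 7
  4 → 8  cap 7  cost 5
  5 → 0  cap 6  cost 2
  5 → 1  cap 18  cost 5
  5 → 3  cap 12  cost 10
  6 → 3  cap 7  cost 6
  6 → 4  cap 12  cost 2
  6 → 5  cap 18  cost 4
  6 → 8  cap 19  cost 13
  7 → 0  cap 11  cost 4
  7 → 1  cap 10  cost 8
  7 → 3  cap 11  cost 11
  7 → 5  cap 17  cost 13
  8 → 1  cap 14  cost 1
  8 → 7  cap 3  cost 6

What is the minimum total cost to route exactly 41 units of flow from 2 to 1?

Minimum cost for 41 units: 281

shortest-cost path #1: 2→6→4→1 push 12 @ unit cost 5 (adds 60)
shortest-cost path #2: 2→8→1 push 11 @ unit cost 7 (adds 77)
shortest-cost path #3: 2→5→1 push 18 @ unit cost 8 (adds 144)
total cost = 281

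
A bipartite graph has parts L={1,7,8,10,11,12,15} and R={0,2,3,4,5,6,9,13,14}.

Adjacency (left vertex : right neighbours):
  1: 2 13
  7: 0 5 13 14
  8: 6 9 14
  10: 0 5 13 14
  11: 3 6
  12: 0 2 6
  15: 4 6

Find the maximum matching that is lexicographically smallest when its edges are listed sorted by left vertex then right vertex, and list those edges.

Lex-smallest maximum matching: {(1,2), (7,0), (8,9), (10,5), (11,3), (12,6), (15,4)}

|M| = 7 (so the lex-smallest maximum matching has 7 edges)
process left vertices in ascending order; for each, take the smallest-labelled available neighbour that still permits 7 edges overall, or leave it unmatched if none does
lex-smallest matching: {1-2, 7-0, 8-9, 10-5, 11-3, 12-6, 15-4}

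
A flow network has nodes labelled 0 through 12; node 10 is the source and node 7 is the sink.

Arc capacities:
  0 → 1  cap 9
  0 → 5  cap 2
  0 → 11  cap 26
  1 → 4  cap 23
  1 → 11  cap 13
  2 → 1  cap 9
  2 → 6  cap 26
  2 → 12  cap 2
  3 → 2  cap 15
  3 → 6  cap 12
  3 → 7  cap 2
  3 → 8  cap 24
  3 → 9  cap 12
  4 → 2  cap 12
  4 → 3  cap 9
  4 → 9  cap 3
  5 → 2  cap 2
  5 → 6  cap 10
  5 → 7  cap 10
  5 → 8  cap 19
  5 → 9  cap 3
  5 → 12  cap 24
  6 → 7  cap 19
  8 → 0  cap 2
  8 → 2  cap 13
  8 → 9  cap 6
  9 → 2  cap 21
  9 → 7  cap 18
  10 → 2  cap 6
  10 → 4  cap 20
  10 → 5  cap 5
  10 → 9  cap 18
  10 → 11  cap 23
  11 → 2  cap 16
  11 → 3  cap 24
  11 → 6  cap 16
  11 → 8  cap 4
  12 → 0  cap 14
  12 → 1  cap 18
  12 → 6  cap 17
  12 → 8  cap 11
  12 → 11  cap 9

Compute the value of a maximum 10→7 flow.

Maximum flow value: 46

augment #1: 10→5→7 bottleneck 5, total now 5
augment #2: 10→9→7 bottleneck 18, total now 23
augment #3: 10→2→6→7 bottleneck 6, total now 29
augment #4: 10→4→3→7 bottleneck 2, total now 31
augment #5: 10→11→6→7 bottleneck 13, total now 44
augment #6: 10→11→8→0→5→7 bottleneck 2, total now 46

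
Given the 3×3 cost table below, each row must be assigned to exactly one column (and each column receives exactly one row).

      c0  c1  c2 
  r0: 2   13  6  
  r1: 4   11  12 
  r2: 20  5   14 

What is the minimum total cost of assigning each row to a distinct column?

Minimum assignment cost: 15

optimal assignment: row0→col2 (cost 6), row1→col0 (cost 4), row2→col1 (cost 5)
total = 6 + 4 + 5 = 15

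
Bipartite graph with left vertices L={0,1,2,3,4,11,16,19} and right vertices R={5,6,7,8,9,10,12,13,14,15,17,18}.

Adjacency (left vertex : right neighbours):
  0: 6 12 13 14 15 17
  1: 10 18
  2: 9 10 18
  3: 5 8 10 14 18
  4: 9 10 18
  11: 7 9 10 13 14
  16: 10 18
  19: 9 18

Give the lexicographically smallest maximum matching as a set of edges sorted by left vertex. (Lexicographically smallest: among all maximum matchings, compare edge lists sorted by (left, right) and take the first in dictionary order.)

Lex-smallest maximum matching: {(0,6), (1,10), (2,9), (3,5), (4,18), (11,7)}

|M| = 6 (so the lex-smallest maximum matching has 6 edges)
process left vertices in ascending order; for each, take the smallest-labelled available neighbour that still permits 6 edges overall, or leave it unmatched if none does
lex-smallest matching: {0-6, 1-10, 2-9, 3-5, 4-18, 11-7}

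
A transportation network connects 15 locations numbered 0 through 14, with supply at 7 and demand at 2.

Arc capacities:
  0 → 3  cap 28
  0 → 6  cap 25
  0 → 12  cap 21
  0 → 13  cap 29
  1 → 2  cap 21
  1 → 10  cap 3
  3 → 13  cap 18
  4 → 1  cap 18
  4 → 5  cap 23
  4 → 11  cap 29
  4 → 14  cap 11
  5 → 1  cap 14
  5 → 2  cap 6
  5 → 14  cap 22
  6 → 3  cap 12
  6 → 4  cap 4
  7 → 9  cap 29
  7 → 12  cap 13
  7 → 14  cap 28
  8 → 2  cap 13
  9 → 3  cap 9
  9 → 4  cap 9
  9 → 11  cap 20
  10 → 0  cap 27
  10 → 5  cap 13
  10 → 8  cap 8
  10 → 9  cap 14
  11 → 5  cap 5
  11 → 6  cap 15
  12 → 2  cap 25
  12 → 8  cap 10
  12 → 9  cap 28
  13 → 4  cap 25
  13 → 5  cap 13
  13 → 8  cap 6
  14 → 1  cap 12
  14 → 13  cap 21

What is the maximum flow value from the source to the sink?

Maximum flow value: 49

augment #1: 7→12→2 bottleneck 13, total now 13
augment #2: 7→14→1→2 bottleneck 12, total now 25
augment #3: 7→9→4→1→2 bottleneck 9, total now 34
augment #4: 7→9→11→5→2 bottleneck 5, total now 39
augment #5: 7→14→13→5→2 bottleneck 1, total now 40
augment #6: 7→14→13→8→2 bottleneck 6, total now 46
augment #7: 7→14→13→4→1→10→8→2 bottleneck 3, total now 49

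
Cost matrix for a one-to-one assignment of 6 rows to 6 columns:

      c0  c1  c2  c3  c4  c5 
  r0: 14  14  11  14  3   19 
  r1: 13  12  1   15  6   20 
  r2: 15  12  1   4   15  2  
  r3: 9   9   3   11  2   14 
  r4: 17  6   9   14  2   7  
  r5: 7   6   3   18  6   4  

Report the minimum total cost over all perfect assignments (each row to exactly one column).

Minimum assignment cost: 27

optimal assignment: row0→col4 (cost 3), row1→col2 (cost 1), row2→col3 (cost 4), row3→col0 (cost 9), row4→col1 (cost 6), row5→col5 (cost 4)
total = 3 + 1 + 4 + 9 + 6 + 4 = 27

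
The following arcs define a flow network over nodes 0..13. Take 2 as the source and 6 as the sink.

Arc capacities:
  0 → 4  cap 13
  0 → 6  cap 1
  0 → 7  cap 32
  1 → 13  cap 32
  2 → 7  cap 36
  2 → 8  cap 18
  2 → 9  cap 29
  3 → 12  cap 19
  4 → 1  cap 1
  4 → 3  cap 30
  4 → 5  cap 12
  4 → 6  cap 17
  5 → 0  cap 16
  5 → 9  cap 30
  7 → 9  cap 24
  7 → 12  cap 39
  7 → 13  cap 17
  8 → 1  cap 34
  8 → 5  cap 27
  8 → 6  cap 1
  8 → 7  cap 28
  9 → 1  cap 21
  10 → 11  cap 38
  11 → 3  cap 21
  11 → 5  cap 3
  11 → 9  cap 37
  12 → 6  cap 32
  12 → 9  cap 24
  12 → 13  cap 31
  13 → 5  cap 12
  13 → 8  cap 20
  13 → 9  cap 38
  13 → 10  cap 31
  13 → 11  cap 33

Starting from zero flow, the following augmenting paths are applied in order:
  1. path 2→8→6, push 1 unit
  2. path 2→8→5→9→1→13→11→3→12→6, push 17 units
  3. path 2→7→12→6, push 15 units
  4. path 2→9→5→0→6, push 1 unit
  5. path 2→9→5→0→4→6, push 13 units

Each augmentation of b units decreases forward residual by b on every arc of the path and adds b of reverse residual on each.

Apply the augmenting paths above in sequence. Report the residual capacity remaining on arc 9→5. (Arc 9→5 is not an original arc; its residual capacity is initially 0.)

after path 1 (2→8→6, push 1): res(9,5)=0
after path 2 (2→8→5→9→1→13→11→3→12→6, push 17): res(9,5)=17
after path 3 (2→7→12→6, push 15): res(9,5)=17
after path 4 (2→9→5→0→6, push 1): res(9,5)=16
after path 5 (2→9→5→0→4→6, push 13): res(9,5)=3

Residual capacity of (9,5): 3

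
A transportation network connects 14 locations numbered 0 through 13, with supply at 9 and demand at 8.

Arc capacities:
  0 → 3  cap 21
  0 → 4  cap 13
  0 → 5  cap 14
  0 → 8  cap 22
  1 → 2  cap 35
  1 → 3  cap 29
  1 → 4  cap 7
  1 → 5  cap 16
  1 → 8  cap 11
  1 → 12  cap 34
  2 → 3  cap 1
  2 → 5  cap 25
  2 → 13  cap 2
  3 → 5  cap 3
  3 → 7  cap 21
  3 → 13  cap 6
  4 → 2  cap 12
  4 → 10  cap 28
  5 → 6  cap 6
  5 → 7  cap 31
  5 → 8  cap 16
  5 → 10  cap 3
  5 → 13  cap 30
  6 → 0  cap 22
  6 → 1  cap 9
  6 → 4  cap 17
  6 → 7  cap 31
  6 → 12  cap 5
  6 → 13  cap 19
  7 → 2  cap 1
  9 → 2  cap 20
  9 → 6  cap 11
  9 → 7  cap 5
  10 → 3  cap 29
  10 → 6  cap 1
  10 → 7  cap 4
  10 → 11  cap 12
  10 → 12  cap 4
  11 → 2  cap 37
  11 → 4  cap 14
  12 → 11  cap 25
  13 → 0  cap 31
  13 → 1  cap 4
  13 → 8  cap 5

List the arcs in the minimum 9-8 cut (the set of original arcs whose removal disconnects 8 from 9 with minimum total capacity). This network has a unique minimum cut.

Min-cut arcs: {(7,2), (9,2), (9,6)} (total capacity 32)

augment #1: 9→2→5→8 push 16
augment #2: 9→2→13→8 push 2
augment #3: 9→6→0→8 push 11
augment #4: 9→2→3→13→8 push 1
augment #5: 9→2→5→13→8 push 1
augment #6: 9→7→2→5→13→8 push 1
max flow = 32; residual-reachable set from 9 gives S-side
cut edges (S→T): {(7,2), (9,2), (9,6)} total cap 32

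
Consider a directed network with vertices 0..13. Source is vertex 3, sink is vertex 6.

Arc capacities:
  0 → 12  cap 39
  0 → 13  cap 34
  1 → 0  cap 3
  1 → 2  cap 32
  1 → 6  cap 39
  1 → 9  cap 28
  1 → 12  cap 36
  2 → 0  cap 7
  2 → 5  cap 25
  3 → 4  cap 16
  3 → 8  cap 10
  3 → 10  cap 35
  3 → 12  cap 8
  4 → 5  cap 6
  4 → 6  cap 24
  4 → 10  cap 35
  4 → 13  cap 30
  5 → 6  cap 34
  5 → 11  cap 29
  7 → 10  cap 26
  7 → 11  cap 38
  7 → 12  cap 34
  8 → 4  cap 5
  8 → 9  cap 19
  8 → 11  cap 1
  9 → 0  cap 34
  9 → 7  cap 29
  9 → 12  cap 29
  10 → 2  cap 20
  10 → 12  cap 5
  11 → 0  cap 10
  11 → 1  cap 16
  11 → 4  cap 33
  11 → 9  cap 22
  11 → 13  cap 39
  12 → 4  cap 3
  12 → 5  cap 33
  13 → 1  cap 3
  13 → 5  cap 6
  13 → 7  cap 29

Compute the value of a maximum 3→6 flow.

augment #1: 3→4→6 bottleneck 16, total now 16
augment #2: 3→8→4→6 bottleneck 5, total now 21
augment #3: 3→12→4→6 bottleneck 3, total now 24
augment #4: 3→12→5→6 bottleneck 5, total now 29
augment #5: 3→8→11→1→6 bottleneck 1, total now 30
augment #6: 3→10→2→5→6 bottleneck 20, total now 50
augment #7: 3→10→12→5→6 bottleneck 5, total now 55
augment #8: 3→8→9→12→5→6 bottleneck 4, total now 59

Maximum flow value: 59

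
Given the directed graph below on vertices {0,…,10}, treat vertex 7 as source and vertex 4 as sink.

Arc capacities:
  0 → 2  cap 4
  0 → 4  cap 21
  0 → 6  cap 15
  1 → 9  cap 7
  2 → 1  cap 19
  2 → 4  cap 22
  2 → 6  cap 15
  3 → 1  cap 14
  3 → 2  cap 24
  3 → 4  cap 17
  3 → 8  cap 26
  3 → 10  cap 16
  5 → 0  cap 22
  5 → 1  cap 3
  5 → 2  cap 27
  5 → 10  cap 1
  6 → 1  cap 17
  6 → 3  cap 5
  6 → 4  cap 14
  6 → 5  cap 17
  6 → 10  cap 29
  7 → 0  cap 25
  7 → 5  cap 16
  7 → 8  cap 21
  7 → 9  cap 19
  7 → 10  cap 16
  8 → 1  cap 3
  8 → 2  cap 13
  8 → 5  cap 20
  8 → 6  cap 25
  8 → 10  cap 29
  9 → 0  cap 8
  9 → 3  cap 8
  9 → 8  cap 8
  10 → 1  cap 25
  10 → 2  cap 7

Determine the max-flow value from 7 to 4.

Maximum flow value: 70

augment #1: 7→0→4 bottleneck 21, total now 21
augment #2: 7→0→2→4 bottleneck 4, total now 25
augment #3: 7→5→2→4 bottleneck 16, total now 41
augment #4: 7→8→2→4 bottleneck 2, total now 43
augment #5: 7→8→6→4 bottleneck 14, total now 57
augment #6: 7→9→3→4 bottleneck 8, total now 65
augment #7: 7→8→6→3→4 bottleneck 5, total now 70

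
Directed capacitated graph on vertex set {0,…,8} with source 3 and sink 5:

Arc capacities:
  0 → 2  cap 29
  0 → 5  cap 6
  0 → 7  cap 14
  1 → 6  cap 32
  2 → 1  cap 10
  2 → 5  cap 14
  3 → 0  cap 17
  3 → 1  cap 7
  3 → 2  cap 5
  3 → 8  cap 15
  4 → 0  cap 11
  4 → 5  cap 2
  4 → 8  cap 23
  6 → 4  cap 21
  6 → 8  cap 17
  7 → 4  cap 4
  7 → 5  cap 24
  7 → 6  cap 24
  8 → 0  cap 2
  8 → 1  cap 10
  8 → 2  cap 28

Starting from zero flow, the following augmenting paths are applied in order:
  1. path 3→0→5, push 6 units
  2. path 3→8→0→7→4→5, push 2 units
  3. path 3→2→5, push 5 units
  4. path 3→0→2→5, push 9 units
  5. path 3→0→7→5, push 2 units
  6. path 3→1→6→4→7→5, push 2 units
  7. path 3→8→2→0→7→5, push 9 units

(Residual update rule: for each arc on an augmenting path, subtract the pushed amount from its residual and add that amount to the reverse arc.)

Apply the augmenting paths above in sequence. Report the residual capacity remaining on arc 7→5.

Residual capacity of (7,5): 11

after path 1 (3→0→5, push 6): res(7,5)=24
after path 2 (3→8→0→7→4→5, push 2): res(7,5)=24
after path 3 (3→2→5, push 5): res(7,5)=24
after path 4 (3→0→2→5, push 9): res(7,5)=24
after path 5 (3→0→7→5, push 2): res(7,5)=22
after path 6 (3→1→6→4→7→5, push 2): res(7,5)=20
after path 7 (3→8→2→0→7→5, push 9): res(7,5)=11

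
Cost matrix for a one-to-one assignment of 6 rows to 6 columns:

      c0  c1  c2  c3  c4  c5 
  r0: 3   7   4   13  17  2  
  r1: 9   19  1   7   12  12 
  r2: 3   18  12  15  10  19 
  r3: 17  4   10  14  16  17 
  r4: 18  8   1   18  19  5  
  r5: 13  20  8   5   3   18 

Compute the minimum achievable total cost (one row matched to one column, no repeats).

Minimum assignment cost: 20

optimal assignment: row0→col5 (cost 2), row1→col3 (cost 7), row2→col0 (cost 3), row3→col1 (cost 4), row4→col2 (cost 1), row5→col4 (cost 3)
total = 2 + 7 + 3 + 4 + 1 + 3 = 20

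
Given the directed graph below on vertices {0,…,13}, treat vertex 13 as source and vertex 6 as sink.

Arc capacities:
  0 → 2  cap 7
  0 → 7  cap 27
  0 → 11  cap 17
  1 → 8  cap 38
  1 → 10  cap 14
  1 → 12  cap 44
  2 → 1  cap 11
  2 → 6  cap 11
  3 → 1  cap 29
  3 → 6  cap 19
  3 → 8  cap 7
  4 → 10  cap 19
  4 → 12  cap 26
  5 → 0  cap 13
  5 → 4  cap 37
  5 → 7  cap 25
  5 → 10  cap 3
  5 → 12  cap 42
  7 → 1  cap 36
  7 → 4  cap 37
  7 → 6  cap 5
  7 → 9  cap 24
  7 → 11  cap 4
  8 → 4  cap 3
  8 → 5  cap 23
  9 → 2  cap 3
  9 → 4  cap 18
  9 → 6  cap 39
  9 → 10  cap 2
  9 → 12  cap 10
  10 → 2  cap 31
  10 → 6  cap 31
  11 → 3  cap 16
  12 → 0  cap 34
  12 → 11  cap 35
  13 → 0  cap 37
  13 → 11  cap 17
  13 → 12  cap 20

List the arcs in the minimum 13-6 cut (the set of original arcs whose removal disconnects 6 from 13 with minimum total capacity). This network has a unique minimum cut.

augment #1: 13→0→2→6 push 7
augment #2: 13→0→7→6 push 5
augment #3: 13→11→3→6 push 16
augment #4: 13→0→7→9→6 push 22
max flow = 50; residual-reachable set from 13 gives S-side
cut edges (S→T): {(0,2), (0,7), (11,3)} total cap 50

Min-cut arcs: {(0,2), (0,7), (11,3)} (total capacity 50)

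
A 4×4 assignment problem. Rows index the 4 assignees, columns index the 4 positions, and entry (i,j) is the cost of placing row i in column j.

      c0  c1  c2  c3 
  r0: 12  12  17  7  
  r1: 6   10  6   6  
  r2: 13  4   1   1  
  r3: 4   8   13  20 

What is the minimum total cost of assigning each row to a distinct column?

Minimum assignment cost: 21

optimal assignment: row0→col3 (cost 7), row1→col2 (cost 6), row2→col1 (cost 4), row3→col0 (cost 4)
total = 7 + 6 + 4 + 4 = 21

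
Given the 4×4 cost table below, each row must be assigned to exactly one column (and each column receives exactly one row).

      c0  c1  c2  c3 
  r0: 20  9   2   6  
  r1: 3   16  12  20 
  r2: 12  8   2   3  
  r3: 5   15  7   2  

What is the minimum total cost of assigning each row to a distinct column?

Minimum assignment cost: 15

optimal assignment: row0→col2 (cost 2), row1→col0 (cost 3), row2→col1 (cost 8), row3→col3 (cost 2)
total = 2 + 3 + 8 + 2 = 15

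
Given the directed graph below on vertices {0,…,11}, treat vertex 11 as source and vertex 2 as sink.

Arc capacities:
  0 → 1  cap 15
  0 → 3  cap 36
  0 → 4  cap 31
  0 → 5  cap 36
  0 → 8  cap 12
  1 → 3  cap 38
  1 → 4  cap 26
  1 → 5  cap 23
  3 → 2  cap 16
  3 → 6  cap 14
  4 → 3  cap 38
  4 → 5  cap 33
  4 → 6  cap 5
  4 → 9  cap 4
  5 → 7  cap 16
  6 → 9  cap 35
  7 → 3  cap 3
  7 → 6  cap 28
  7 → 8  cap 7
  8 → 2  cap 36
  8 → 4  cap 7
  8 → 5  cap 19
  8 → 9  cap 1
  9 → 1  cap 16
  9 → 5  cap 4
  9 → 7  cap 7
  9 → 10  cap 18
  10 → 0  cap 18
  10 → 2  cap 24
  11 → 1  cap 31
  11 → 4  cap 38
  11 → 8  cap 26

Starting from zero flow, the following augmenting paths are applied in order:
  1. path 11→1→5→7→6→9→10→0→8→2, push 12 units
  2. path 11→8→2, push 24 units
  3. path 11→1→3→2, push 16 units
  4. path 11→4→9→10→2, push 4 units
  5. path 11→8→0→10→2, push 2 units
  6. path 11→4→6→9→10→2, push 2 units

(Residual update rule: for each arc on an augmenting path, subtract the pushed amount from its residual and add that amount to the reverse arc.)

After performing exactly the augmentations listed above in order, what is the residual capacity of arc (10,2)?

after path 1 (11→1→5→7→6→9→10→0→8→2, push 12): res(10,2)=24
after path 2 (11→8→2, push 24): res(10,2)=24
after path 3 (11→1→3→2, push 16): res(10,2)=24
after path 4 (11→4→9→10→2, push 4): res(10,2)=20
after path 5 (11→8→0→10→2, push 2): res(10,2)=18
after path 6 (11→4→6→9→10→2, push 2): res(10,2)=16

Residual capacity of (10,2): 16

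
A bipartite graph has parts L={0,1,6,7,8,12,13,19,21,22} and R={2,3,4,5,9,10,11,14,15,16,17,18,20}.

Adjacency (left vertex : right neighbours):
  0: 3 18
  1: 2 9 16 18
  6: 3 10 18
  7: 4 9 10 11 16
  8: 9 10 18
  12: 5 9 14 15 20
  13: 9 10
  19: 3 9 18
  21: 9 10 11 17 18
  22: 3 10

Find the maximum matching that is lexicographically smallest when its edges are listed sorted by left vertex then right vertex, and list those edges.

Lex-smallest maximum matching: {(0,3), (1,2), (6,10), (7,4), (8,9), (12,5), (19,18), (21,11)}

|M| = 8 (so the lex-smallest maximum matching has 8 edges)
process left vertices in ascending order; for each, take the smallest-labelled available neighbour that still permits 8 edges overall, or leave it unmatched if none does
lex-smallest matching: {0-3, 1-2, 6-10, 7-4, 8-9, 12-5, 19-18, 21-11}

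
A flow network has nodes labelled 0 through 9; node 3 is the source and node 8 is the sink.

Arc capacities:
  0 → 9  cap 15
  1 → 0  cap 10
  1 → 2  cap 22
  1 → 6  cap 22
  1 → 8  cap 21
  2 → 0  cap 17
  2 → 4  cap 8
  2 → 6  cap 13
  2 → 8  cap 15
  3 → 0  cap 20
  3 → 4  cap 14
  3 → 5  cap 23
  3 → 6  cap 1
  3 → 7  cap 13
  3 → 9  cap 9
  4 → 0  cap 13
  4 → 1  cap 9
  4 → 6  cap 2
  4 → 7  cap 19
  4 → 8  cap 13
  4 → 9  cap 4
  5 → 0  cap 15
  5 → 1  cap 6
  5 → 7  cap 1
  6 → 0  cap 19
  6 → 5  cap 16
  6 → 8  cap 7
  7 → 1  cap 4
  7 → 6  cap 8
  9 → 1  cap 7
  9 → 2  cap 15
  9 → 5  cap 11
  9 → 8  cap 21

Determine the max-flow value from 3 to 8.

Maximum flow value: 55

augment #1: 3→4→8 bottleneck 13, total now 13
augment #2: 3→6→8 bottleneck 1, total now 14
augment #3: 3→9→8 bottleneck 9, total now 23
augment #4: 3→0→9→8 bottleneck 12, total now 35
augment #5: 3→4→1→8 bottleneck 1, total now 36
augment #6: 3→5→1→8 bottleneck 6, total now 42
augment #7: 3→7→1→8 bottleneck 4, total now 46
augment #8: 3→7→6→8 bottleneck 6, total now 52
augment #9: 3→0→9→1→8 bottleneck 3, total now 55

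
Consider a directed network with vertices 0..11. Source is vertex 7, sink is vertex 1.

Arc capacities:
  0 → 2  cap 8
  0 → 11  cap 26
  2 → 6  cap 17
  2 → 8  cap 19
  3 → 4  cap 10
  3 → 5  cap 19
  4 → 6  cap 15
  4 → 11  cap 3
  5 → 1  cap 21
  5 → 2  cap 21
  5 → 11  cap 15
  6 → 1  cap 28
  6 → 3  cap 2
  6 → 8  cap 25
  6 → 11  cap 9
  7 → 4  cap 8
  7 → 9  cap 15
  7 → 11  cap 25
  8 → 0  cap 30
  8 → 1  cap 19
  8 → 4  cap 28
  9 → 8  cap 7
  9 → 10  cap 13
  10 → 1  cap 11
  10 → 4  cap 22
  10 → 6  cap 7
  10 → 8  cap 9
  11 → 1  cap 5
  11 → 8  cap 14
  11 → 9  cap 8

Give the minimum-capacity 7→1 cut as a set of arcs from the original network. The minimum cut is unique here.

augment #1: 7→11→1 push 5
augment #2: 7→4→6→1 push 8
augment #3: 7→9→8→1 push 7
augment #4: 7→9→10→1 push 8
augment #5: 7→11→8→1 push 12
augment #6: 7→11→9→10→1 push 3
augment #7: 7→11→8→4→6→1 push 2
augment #8: 7→11→9→10→6→1 push 2
max flow = 47; residual-reachable set from 7 gives S-side
cut edges (S→T): {(7,4), (9,8), (9,10), (11,1), (11,8)} total cap 47

Min-cut arcs: {(7,4), (9,8), (9,10), (11,1), (11,8)} (total capacity 47)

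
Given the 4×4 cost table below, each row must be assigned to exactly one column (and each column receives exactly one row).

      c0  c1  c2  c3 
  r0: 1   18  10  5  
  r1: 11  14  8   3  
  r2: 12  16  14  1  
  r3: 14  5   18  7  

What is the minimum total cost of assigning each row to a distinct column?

optimal assignment: row0→col0 (cost 1), row1→col2 (cost 8), row2→col3 (cost 1), row3→col1 (cost 5)
total = 1 + 8 + 1 + 5 = 15

Minimum assignment cost: 15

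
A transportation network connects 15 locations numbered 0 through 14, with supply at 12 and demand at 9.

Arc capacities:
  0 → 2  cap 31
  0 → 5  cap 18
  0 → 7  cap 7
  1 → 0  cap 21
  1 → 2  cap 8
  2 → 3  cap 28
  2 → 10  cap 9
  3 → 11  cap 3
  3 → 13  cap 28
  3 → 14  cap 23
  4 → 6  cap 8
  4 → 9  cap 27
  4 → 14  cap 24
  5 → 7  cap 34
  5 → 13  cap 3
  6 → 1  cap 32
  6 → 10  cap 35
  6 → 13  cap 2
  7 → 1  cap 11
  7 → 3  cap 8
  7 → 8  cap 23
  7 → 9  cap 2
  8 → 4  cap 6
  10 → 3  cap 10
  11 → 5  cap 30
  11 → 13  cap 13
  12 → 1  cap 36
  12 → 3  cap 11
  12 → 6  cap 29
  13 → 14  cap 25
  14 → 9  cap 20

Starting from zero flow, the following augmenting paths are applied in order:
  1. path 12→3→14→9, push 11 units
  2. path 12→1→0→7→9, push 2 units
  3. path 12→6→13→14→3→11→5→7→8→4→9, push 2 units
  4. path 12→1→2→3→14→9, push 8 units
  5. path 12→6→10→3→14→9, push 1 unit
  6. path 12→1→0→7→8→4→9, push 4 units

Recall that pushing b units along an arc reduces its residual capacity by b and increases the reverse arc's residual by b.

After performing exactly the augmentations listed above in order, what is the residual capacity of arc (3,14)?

after path 1 (12→3→14→9, push 11): res(3,14)=12
after path 2 (12→1→0→7→9, push 2): res(3,14)=12
after path 3 (12→6→13→14→3→11→5→7→8→4→9, push 2): res(3,14)=14
after path 4 (12→1→2→3→14→9, push 8): res(3,14)=6
after path 5 (12→6→10→3→14→9, push 1): res(3,14)=5
after path 6 (12→1→0→7→8→4→9, push 4): res(3,14)=5

Residual capacity of (3,14): 5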